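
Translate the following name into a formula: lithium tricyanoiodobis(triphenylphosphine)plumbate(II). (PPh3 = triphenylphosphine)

Ligands: 1 iodo (I, -1), 2 triphenylphosphine (PPh3, neutral), 3 cyano (CN, -1). Ligand charge sum = -4.
With Pb in oxidation state +2, the complex ion is [Pb...]^2−.
Charge balance with lithium (+1) requires 1 complex ion per 2 lithium.

Li2[Pb(CN)3I(PPh3)2]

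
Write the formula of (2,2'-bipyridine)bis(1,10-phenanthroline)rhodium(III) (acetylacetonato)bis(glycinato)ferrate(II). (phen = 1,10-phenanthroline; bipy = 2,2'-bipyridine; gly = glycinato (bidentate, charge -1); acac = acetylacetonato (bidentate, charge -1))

[Rh(bipy)(phen)2][Fe(acac)(gly)2]3

Cation [Rh…]: ligand charges 0, Rh(III) ⇒ ion charge 3+.
Anion [Fe…]: ligand charges -3, Fe(II) ⇒ ion charge 1−.
One 3+ cation requires 3 of the 1− anion.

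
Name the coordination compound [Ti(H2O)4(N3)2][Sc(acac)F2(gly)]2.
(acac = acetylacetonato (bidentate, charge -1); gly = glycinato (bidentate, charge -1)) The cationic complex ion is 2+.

tetraaquadiazidotitanium(IV) (acetylacetonato)difluoro(glycinato)scandate(III)

Both ions are complex: the cation is named first with the plain metal name, the anion second with the -ate form; each ion's ligands are alphabetised independently.
The complex cation is given as 2+; its ligand charges sum to -2, so Ti = +4.
With 2 anions per cation, each anion must be 2/2 = 1−.
Anion: ligand charges sum to -4; for the ion to be 1−, Sc = +3.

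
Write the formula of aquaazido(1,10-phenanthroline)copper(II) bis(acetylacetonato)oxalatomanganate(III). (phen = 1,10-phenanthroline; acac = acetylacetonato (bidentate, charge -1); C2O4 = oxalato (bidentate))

Cation [Cu…]: ligand charges -1, Cu(II) ⇒ ion charge 1+.
Anion [Mn…]: ligand charges -4, Mn(III) ⇒ ion charge 1−.
One 1+ cation balances one 1− anion.

[Cu(H2O)(N3)(phen)][Mn(acac)2(C2O4)]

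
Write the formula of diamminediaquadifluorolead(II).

[PbF2(H2O)2(NH3)2]

Ligands: 2 ammine (NH3, neutral), 2 aqua (H2O, neutral), 2 fluoro (F, -1). Ligand charge sum = -2.
With Pb in oxidation state +2, the complex ion is [Pb...].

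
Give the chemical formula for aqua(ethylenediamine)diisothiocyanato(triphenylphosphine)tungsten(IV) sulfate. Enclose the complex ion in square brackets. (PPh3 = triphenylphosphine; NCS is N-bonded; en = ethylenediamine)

Ligands: 1 aqua (H2O, neutral), 1 triphenylphosphine (PPh3, neutral), 2 isothiocyanato (NCS, -1), 1 ethylenediamine (en, neutral). Ligand charge sum = -2.
With W in oxidation state +4, the complex ion is [W...]^2+.
Charge balance with sulfate (-2) requires 1 complex ion per 1 sulfate.

[W(en)(H2O)(NCS)2(PPh3)]SO4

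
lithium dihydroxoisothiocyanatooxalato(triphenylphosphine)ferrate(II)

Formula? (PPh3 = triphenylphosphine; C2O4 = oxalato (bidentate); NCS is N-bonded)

Li3[Fe(C2O4)(NCS)(OH)2(PPh3)]

Ligands: 1 triphenylphosphine (PPh3, neutral), 2 hydroxo (OH, -1), 1 oxalato (C2O4, -2), 1 isothiocyanato (NCS, -1). Ligand charge sum = -5.
With Fe in oxidation state +2, the complex ion is [Fe...]^3−.
Charge balance with lithium (+1) requires 1 complex ion per 3 lithium.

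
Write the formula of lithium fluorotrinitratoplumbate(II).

Ligands: 3 nitrato (NO3, -1), 1 fluoro (F, -1). Ligand charge sum = -4.
Charge balance with lithium (+1) requires 1 complex ion per 2 lithium.

Li2[PbF(NO3)3]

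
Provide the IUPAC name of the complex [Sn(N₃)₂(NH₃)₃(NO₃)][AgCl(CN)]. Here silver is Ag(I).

triamminediazidonitratotin(IV) chlorocyanoargentate(I)

Ag is given as +1; the anion's ligand charges sum to -2, so the complex anion is 1−.
A 1:1 salt means the cation carries the equal and opposite charge, 1+.
Cation: ligand charges sum to -3; for the ion to be 1+, Sn = +4.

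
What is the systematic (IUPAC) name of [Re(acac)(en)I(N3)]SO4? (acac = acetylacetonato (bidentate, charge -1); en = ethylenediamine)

(acetylacetonato)azido(ethylenediamine)iodorhenium(V) sulfate

The 1 sulfate counter-ion carries a total charge of -2, so each complex ion is 2+.
Ligand charges: 1×acetylacetonato (-1 each), 1×ethylenediamine (neutral), 1×azido (-1 each), 1×iodo (-1 each); total -3. So Re + (-3) = 2+, giving Re = +5.
Ligands are named alphabetically: acetylacetonato before azido before ethylenediamine before iodo.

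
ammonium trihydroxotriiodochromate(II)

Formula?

(NH4)4[CrI3(OH)3]

Ligands: 3 iodo (I, -1), 3 hydroxo (OH, -1). Ligand charge sum = -6.
Charge balance with ammonium (+1) requires 1 complex ion per 4 ammonium.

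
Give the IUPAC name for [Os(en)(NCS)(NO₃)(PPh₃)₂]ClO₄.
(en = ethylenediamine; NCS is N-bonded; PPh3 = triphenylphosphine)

The 1 perchlorate counter-ion carries a total charge of -1, so each complex ion is 1+.
Ligand charges: 1×ethylenediamine (neutral), 1×isothiocyanato (-1 each), 1×nitrato (-1 each), 2×triphenylphosphine (neutral); total -2. So Os + (-2) = 1+, giving Os = +3.
Ligands are named alphabetically: ethylenediamine before isothiocyanato before nitrato before triphenylphosphine.

(ethylenediamine)isothiocyanatonitratobis(triphenylphosphine)osmium(III) perchlorate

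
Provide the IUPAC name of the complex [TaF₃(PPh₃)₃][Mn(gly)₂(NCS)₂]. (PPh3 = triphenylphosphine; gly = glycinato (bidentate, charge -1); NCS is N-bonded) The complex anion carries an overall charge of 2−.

The complex anion is given as 2−; its ligand charges sum to -4, so Mn = +2.
A 1:1 salt means the cation carries the equal and opposite charge, 2+.
Cation: ligand charges sum to -3; for the ion to be 2+, Ta = +5.

trifluorotris(triphenylphosphine)tantalum(V) bis(glycinato)diisothiocyanatomanganate(II)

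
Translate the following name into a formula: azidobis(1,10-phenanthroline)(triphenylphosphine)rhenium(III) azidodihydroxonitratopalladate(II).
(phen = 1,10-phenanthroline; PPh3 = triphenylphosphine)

Cation [Re…]: ligand charges -1, Re(III) ⇒ ion charge 2+.
Anion [Pd…]: ligand charges -4, Pd(II) ⇒ ion charge 2−.

[Re(N3)(phen)2(PPh3)][Pd(N3)(NO3)(OH)2]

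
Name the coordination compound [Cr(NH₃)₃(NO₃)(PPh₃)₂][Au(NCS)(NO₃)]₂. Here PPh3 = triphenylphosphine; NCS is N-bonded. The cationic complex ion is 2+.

triamminenitratobis(triphenylphosphine)chromium(III) isothiocyanatonitratoaurate(I)

The complex cation is given as 2+; its ligand charges sum to -1, so Cr = +3.
With 2 anions per cation, each anion must be 2/2 = 1−.
Anion: ligand charges sum to -2; for the ion to be 1−, Au = +1.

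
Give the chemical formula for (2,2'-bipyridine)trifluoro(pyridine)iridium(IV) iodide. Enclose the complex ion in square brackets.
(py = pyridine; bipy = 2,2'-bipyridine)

Ligands: 1 pyridine (py, neutral), 3 fluoro (F, -1), 1 2,2'-bipyridine (bipy, neutral). Ligand charge sum = -3.
Charge balance with iodide (-1) requires 1 complex ion per 1 iodide.

[Ir(bipy)F3(py)]I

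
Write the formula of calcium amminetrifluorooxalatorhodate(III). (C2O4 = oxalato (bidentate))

Ligands: 1 ammine (NH3, neutral), 3 fluoro (F, -1), 1 oxalato (C2O4, -2). Ligand charge sum = -5.
With Rh in oxidation state +3, the complex ion is [Rh...]^2−.
Charge balance with calcium (+2) requires 1 complex ion per 1 calcium.

Ca[Rh(C2O4)F3(NH3)]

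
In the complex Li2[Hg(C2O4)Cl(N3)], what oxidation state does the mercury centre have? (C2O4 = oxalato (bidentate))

2 lithium outside the brackets (+1 each) → the complex ion is 2−.
Ligand charges: 1×Cl = -1; 1×C2O4 = -2; 1×N3 = -1; sum -4.
Hg + (-4) = 2− ⇒ Hg is +2.

+2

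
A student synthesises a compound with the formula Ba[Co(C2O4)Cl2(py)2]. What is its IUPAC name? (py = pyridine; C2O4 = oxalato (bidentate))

barium dichlorooxalatobis(pyridine)cobaltate(II)

The 1 barium counter-ion carries a total charge of +2, so each complex ion is 2−.
Ligand charges: 2×pyridine (neutral), 1×oxalato (-2 each), 2×chloro (-1 each); total -4. So Co + (-4) = 2−, giving Co = +2.
Ligands are named alphabetically: chloro before oxalato before pyridine.
The complex ion is anionic, so cobalt takes the -ate form cobaltate(II).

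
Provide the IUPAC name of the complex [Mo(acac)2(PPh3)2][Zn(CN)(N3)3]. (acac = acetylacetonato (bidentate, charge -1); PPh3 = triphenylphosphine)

Both ions are complex: the cation is named first with the plain metal name, the anion second with the -ate form; each ion's ligands are alphabetised independently.
Zinc is always +2 in its complexes; the anion's ligand charges sum to -4, so the complex anion is 2−.
A 1:1 salt means the cation carries the equal and opposite charge, 2+.
Cation: ligand charges sum to -2; for the ion to be 2+, Mo = +4.

bis(acetylacetonato)bis(triphenylphosphine)molybdenum(IV) triazidocyanozincate(II)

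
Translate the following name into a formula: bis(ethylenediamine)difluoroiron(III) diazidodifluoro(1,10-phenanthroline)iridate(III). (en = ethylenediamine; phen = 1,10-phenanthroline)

Cation [Fe…]: ligand charges -2, Fe(III) ⇒ ion charge 1+.
Anion [Ir…]: ligand charges -4, Ir(III) ⇒ ion charge 1−.
One 1+ cation balances one 1− anion.

[Fe(en)2F2][IrF2(N3)2(phen)]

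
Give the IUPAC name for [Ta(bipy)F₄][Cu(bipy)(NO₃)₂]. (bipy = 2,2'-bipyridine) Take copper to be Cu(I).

Both ions are complex: the cation is named first with the plain metal name, the anion second with the -ate form; each ion's ligands are alphabetised independently.
Cu is given as +1; the anion's ligand charges sum to -2, so the complex anion is 1−.
A 1:1 salt means the cation carries the equal and opposite charge, 1+.
Cation: ligand charges sum to -4; for the ion to be 1+, Ta = +5.

(2,2'-bipyridine)tetrafluorotantalum(V) (2,2'-bipyridine)dinitratocuprate(I)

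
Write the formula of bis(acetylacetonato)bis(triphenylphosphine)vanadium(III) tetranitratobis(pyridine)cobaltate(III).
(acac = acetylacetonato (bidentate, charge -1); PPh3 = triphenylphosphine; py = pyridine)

[V(acac)2(PPh3)2][Co(NO3)4(py)2]

Cation [V…]: ligand charges -2, V(III) ⇒ ion charge 1+.
Anion [Co…]: ligand charges -4, Co(III) ⇒ ion charge 1−.
One 1+ cation balances one 1− anion.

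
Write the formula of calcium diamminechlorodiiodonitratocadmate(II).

Ca[CdClI2(NH3)2(NO3)]

Ligands: 2 ammine (NH3, neutral), 1 nitrato (NO3, -1), 2 iodo (I, -1), 1 chloro (Cl, -1). Ligand charge sum = -4.
With Cd in oxidation state +2, the complex ion is [Cd...]^2−.
Charge balance with calcium (+2) requires 1 complex ion per 1 calcium.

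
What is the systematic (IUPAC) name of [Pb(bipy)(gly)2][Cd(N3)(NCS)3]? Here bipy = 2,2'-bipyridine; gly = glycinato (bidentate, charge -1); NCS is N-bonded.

Both ions are complex: the cation is named first with the plain metal name, the anion second with the -ate form; each ion's ligands are alphabetised independently.
Cadmium is always +2 in its complexes; the anion's ligand charges sum to -4, so the complex anion is 2−.
A 1:1 salt means the cation carries the equal and opposite charge, 2+.
Cation: ligand charges sum to -2; for the ion to be 2+, Pb = +4.

(2,2'-bipyridine)bis(glycinato)lead(IV) azidotriisothiocyanatocadmate(II)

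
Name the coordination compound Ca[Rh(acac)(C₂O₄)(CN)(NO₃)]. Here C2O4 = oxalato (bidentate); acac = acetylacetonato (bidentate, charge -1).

calcium (acetylacetonato)cyanonitratooxalatorhodate(III)

The 1 calcium counter-ion carries a total charge of +2, so each complex ion is 2−.
Ligand charges: 1×nitrato (-1 each), 1×oxalato (-2 each), 1×acetylacetonato (-1 each), 1×cyano (-1 each); total -5. So Rh + (-5) = 2−, giving Rh = +3.
Ligands are named alphabetically: acetylacetonato before cyano before nitrato before oxalato.
The complex ion is anionic, so rhodium takes the -ate form rhodate(III).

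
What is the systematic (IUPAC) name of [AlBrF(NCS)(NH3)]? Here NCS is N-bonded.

amminebromofluoroisothiocyanatoaluminium(III)

There is no counter-ion, so the complex is neutral overall.
Ligand charges: 1×ammine (neutral), 1×isothiocyanato (-1 each), 1×bromo (-1 each), 1×fluoro (-1 each); total -3. So Al + (-3) = 0, giving Al = +3.
Ligands are named alphabetically: ammine before bromo before fluoro before isothiocyanato.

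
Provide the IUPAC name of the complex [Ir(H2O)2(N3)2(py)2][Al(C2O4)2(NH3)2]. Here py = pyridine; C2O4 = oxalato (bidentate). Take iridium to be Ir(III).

diaquadiazidobis(pyridine)iridium(III) diamminedioxalatoaluminate(III)

Ir is given as +3; the cation's ligand charges sum to -2, so the complex cation is 1+.
A 1:1 salt means the anion carries the equal and opposite charge, 1−.
Anion: ligand charges sum to -4; for the ion to be 1−, Al = +3.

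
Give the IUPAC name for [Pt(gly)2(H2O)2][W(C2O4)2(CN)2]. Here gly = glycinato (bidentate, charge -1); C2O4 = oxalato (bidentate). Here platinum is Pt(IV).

diaquabis(glycinato)platinum(IV) dicyanodioxalatotungstate(IV)

Pt is given as +4; the cation's ligand charges sum to -2, so the complex cation is 2+.
A 1:1 salt means the anion carries the equal and opposite charge, 2−.
Anion: ligand charges sum to -6; for the ion to be 2−, W = +4.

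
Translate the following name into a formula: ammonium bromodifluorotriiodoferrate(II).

(NH4)4[FeBrF2I3]

Ligands: 2 fluoro (F, -1), 3 iodo (I, -1), 1 bromo (Br, -1). Ligand charge sum = -6.
With Fe in oxidation state +2, the complex ion is [Fe...]^4−.
Charge balance with ammonium (+1) requires 1 complex ion per 4 ammonium.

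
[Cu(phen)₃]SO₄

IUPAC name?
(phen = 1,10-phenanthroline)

The 1 sulfate counter-ion carries a total charge of -2, so each complex ion is 2+.
Ligand charges: 3×1,10-phenanthroline (neutral); total 0. So Cu + (0) = 2+, giving Cu = +2.

tris(1,10-phenanthroline)copper(II) sulfate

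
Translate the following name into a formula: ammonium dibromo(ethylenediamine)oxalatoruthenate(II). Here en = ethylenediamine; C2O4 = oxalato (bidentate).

Ligands: 2 bromo (Br, -1), 1 ethylenediamine (en, neutral), 1 oxalato (C2O4, -2). Ligand charge sum = -4.
With Ru in oxidation state +2, the complex ion is [Ru...]^2−.
Charge balance with ammonium (+1) requires 1 complex ion per 2 ammonium.

(NH4)2[RuBr2(C2O4)(en)]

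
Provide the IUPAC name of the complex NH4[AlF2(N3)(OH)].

The 1 ammonium counter-ion carries a total charge of +1, so each complex ion is 1−.
Ligand charges: 1×azido (-1 each), 1×hydroxo (-1 each), 2×fluoro (-1 each); total -4. So Al + (-4) = 1−, giving Al = +3.
Ligands are named alphabetically: azido before fluoro before hydroxo.
The complex ion is anionic, so aluminium takes the -ate form aluminate(III).

ammonium azidodifluorohydroxoaluminate(III)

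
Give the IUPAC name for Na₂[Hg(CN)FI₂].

sodium cyanofluorodiiodomercurate(II)

The 2 sodium counter-ions carry a total charge of +2, so each complex ion is 2−.
Ligand charges: 2×iodo (-1 each), 1×fluoro (-1 each), 1×cyano (-1 each); total -4. So Hg + (-4) = 2−, giving Hg = +2.
The complex ion is anionic, so mercury takes the -ate form mercurate(II).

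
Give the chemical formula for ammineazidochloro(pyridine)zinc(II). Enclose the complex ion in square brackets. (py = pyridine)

[ZnCl(N3)(NH3)(py)]

Ligands: 1 azido (N3, -1), 1 chloro (Cl, -1), 1 ammine (NH3, neutral), 1 pyridine (py, neutral). Ligand charge sum = -2.
With Zn in oxidation state +2, the complex ion is [Zn...].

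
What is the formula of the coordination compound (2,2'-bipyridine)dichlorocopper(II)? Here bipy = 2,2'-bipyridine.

[Cu(bipy)Cl2]

Ligands: 2 chloro (Cl, -1), 1 2,2'-bipyridine (bipy, neutral). Ligand charge sum = -2.
With Cu in oxidation state +2, the complex ion is [Cu...].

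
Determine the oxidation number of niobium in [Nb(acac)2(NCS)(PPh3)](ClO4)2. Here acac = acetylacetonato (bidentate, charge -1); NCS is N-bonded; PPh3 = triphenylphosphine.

+5

2 perchlorate outside the brackets (-1 each) → the complex ion is 2+.
Ligand charges: 2×acac = -2; 1×NCS = -1; 1×PPh3 neutral; sum -3.
Nb + (-3) = 2+ ⇒ Nb is +5.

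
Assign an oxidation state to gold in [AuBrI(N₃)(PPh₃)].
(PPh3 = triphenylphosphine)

+3

No counter-ion: the bracketed complex is neutral.
Ligand charges: 1×N3 = -1; 1×I = -1; 1×PPh3 neutral; 1×Br = -1; sum -3.
Au + (-3) = 0 ⇒ Au is +3.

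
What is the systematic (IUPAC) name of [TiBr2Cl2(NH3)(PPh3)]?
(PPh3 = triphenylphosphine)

There is no counter-ion, so the complex is neutral overall.
Ligand charges: 2×chloro (-1 each), 1×triphenylphosphine (neutral), 1×ammine (neutral), 2×bromo (-1 each); total -4. So Ti + (-4) = 0, giving Ti = +4.
Ligands are named alphabetically: ammine before bromo before chloro before triphenylphosphine.

amminedibromodichloro(triphenylphosphine)titanium(IV)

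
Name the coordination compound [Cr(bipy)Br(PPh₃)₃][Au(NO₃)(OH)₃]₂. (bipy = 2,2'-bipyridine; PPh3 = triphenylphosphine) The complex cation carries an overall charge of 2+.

(2,2'-bipyridine)bromotris(triphenylphosphine)chromium(III) trihydroxonitratoaurate(III)

The complex cation is given as 2+; its ligand charges sum to -1, so Cr = +3.
With 2 anions per cation, each anion must be 2/2 = 1−.
Anion: ligand charges sum to -4; for the ion to be 1−, Au = +3.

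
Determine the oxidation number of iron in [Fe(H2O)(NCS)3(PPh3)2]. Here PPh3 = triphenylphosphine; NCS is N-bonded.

No counter-ion: the bracketed complex is neutral.
Ligand charges: 2×PPh3 neutral; 3×NCS = -3; 1×H2O neutral; sum -3.
Fe + (-3) = 0 ⇒ Fe is +3.

+3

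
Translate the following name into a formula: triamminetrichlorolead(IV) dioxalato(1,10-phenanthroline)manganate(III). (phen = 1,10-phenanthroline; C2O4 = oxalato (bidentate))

Cation [Pb…]: ligand charges -3, Pb(IV) ⇒ ion charge 1+.
Anion [Mn…]: ligand charges -4, Mn(III) ⇒ ion charge 1−.
One 1+ cation balances one 1− anion.

[PbCl3(NH3)3][Mn(C2O4)2(phen)]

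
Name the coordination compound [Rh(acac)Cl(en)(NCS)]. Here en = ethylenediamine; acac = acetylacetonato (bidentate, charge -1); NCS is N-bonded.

(acetylacetonato)chloro(ethylenediamine)isothiocyanatorhodium(III)

There is no counter-ion, so the complex is neutral overall.
Ligand charges: 1×chloro (-1 each), 1×ethylenediamine (neutral), 1×acetylacetonato (-1 each), 1×isothiocyanato (-1 each); total -3. So Rh + (-3) = 0, giving Rh = +3.
Ligands are named alphabetically: acetylacetonato before chloro before ethylenediamine before isothiocyanato.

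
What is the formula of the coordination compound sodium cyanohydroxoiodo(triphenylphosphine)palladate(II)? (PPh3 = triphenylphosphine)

Ligands: 1 cyano (CN, -1), 1 hydroxo (OH, -1), 1 iodo (I, -1), 1 triphenylphosphine (PPh3, neutral). Ligand charge sum = -3.
Charge balance with sodium (+1) requires 1 complex ion per 1 sodium.

Na[Pd(CN)I(OH)(PPh3)]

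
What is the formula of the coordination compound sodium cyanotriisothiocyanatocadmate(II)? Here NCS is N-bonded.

Na2[Cd(CN)(NCS)3]

Ligands: 3 isothiocyanato (NCS, -1), 1 cyano (CN, -1). Ligand charge sum = -4.
With Cd in oxidation state +2, the complex ion is [Cd...]^2−.
Charge balance with sodium (+1) requires 1 complex ion per 2 sodium.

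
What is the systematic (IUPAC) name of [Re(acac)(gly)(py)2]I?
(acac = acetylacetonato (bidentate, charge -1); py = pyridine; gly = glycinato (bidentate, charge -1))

(acetylacetonato)(glycinato)bis(pyridine)rhenium(III) iodide

The 1 iodide counter-ion carries a total charge of -1, so each complex ion is 1+.
Ligand charges: 1×acetylacetonato (-1 each), 2×pyridine (neutral), 1×glycinato (-1 each); total -2. So Re + (-2) = 1+, giving Re = +3.
Ligands are named alphabetically: acetylacetonato before glycinato before pyridine.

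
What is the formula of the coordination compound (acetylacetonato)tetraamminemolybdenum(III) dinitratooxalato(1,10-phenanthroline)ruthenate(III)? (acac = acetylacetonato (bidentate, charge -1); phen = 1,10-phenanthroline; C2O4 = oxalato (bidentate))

Cation [Mo…]: ligand charges -1, Mo(III) ⇒ ion charge 2+.
Anion [Ru…]: ligand charges -4, Ru(III) ⇒ ion charge 1−.

[Mo(acac)(NH3)4][Ru(C2O4)(NO3)2(phen)]2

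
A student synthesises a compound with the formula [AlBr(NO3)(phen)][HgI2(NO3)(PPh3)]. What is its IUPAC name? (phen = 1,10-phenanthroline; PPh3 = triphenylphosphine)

bromonitrato(1,10-phenanthroline)aluminium(III) diiodonitrato(triphenylphosphine)mercurate(II)

Both ions are complex: the cation is named first with the plain metal name, the anion second with the -ate form; each ion's ligands are alphabetised independently.
Aluminium is always +3 in its complexes; the cation's ligand charges sum to -2, so the complex cation is 1+.
A 1:1 salt means the anion carries the equal and opposite charge, 1−.
Anion: ligand charges sum to -3; for the ion to be 1−, Hg = +2.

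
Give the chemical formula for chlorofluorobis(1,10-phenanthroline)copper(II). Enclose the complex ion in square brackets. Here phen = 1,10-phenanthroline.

[CuClF(phen)2]

Ligands: 1 chloro (Cl, -1), 2 1,10-phenanthroline (phen, neutral), 1 fluoro (F, -1). Ligand charge sum = -2.
With Cu in oxidation state +2, the complex ion is [Cu...].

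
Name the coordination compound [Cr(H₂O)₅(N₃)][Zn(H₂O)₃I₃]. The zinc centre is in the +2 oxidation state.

Both ions are complex: the cation is named first with the plain metal name, the anion second with the -ate form; each ion's ligands are alphabetised independently.
Zn is given as +2; the anion's ligand charges sum to -3, so the complex anion is 1−.
A 1:1 salt means the cation carries the equal and opposite charge, 1+.
Cation: ligand charges sum to -1; for the ion to be 1+, Cr = +2.

pentaaquaazidochromium(II) triaquatriiodozincate(II)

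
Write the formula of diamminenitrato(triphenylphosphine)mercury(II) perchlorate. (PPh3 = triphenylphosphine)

[Hg(NH3)2(NO3)(PPh3)]ClO4

Ligands: 1 triphenylphosphine (PPh3, neutral), 1 nitrato (NO3, -1), 2 ammine (NH3, neutral). Ligand charge sum = -1.
Charge balance with perchlorate (-1) requires 1 complex ion per 1 perchlorate.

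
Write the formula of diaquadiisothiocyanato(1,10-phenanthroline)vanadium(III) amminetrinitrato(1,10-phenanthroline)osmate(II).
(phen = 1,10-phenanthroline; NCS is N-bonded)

Cation [V…]: ligand charges -2, V(III) ⇒ ion charge 1+.
Anion [Os…]: ligand charges -3, Os(II) ⇒ ion charge 1−.
One 1+ cation balances one 1− anion.

[V(H2O)2(NCS)2(phen)][Os(NH3)(NO3)3(phen)]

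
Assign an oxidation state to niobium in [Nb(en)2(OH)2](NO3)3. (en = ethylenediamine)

+5

3 nitrate outside the brackets (-1 each) → the complex ion is 3+.
Ligand charges: 2×en neutral; 2×OH = -2; sum -2.
Nb + (-2) = 3+ ⇒ Nb is +5.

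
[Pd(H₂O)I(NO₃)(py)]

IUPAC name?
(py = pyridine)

There is no counter-ion, so the complex is neutral overall.
Ligand charges: 1×nitrato (-1 each), 1×pyridine (neutral), 1×iodo (-1 each), 1×aqua (neutral); total -2. So Pd + (-2) = 0, giving Pd = +2.
Ligands are named alphabetically: aqua before iodo before nitrato before pyridine.

aquaiodonitrato(pyridine)palladium(II)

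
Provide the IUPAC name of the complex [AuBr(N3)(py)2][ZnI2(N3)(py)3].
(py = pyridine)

Zinc is always +2 in its complexes; the anion's ligand charges sum to -3, so the complex anion is 1−.
A 1:1 salt means the cation carries the equal and opposite charge, 1+.
Cation: ligand charges sum to -2; for the ion to be 1+, Au = +3.

azidobromobis(pyridine)gold(III) azidodiiodotris(pyridine)zincate(II)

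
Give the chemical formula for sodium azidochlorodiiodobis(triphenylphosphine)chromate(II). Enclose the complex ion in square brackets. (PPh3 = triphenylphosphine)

Ligands: 1 chloro (Cl, -1), 1 azido (N3, -1), 2 iodo (I, -1), 2 triphenylphosphine (PPh3, neutral). Ligand charge sum = -4.
With Cr in oxidation state +2, the complex ion is [Cr...]^2−.
Charge balance with sodium (+1) requires 1 complex ion per 2 sodium.

Na2[CrClI2(N3)(PPh3)2]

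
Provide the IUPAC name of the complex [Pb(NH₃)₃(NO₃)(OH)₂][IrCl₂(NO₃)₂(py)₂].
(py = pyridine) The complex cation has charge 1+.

triamminedihydroxonitratolead(IV) dichlorodinitratobis(pyridine)iridate(III)

The complex cation is given as 1+; its ligand charges sum to -3, so Pb = +4.
A 1:1 salt means the anion carries the equal and opposite charge, 1−.
Anion: ligand charges sum to -4; for the ion to be 1−, Ir = +3.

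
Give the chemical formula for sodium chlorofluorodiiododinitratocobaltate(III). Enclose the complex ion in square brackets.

Na3[CoClFI2(NO3)2]

Ligands: 1 fluoro (F, -1), 2 nitrato (NO3, -1), 1 chloro (Cl, -1), 2 iodo (I, -1). Ligand charge sum = -6.
With Co in oxidation state +3, the complex ion is [Co...]^3−.
Charge balance with sodium (+1) requires 1 complex ion per 3 sodium.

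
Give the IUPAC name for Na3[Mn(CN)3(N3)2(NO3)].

sodium diazidotricyanonitratomanganate(III)

The 3 sodium counter-ions carry a total charge of +3, so each complex ion is 3−.
Ligand charges: 3×cyano (-1 each), 1×nitrato (-1 each), 2×azido (-1 each); total -6. So Mn + (-6) = 3−, giving Mn = +3.
Ligands are named alphabetically: azido before cyano before nitrato.
The complex ion is anionic, so manganese takes the -ate form manganate(III).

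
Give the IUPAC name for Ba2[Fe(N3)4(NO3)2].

The 2 barium counter-ions carry a total charge of +4, so each complex ion is 4−.
Ligand charges: 4×azido (-1 each), 2×nitrato (-1 each); total -6. So Fe + (-6) = 4−, giving Fe = +2.
The complex ion is anionic, so iron takes the -ate form ferrate(II).

barium tetraazidodinitratoferrate(II)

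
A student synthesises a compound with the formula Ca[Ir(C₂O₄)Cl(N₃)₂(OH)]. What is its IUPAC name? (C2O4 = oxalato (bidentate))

calcium diazidochlorohydroxooxalatoiridate(IV)

The 1 calcium counter-ion carries a total charge of +2, so each complex ion is 2−.
Ligand charges: 1×hydroxo (-1 each), 1×chloro (-1 each), 2×azido (-1 each), 1×oxalato (-2 each); total -6. So Ir + (-6) = 2−, giving Ir = +4.
Ligands are named alphabetically: azido before chloro before hydroxo before oxalato.
The complex ion is anionic, so iridium takes the -ate form iridate(IV).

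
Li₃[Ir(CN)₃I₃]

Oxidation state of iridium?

+3

3 lithium outside the brackets (+1 each) → the complex ion is 3−.
Ligand charges: 3×CN = -3; 3×I = -3; sum -6.
Ir + (-6) = 3− ⇒ Ir is +3.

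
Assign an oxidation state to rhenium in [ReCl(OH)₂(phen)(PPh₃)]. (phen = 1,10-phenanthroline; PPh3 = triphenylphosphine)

+3

No counter-ion: the bracketed complex is neutral.
Ligand charges: 1×Cl = -1; 2×OH = -2; 1×phen neutral; 1×PPh3 neutral; sum -3.
Re + (-3) = 0 ⇒ Re is +3.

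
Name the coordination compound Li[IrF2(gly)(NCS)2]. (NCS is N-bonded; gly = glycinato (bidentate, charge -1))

lithium difluoro(glycinato)diisothiocyanatoiridate(IV)

The 1 lithium counter-ion carries a total charge of +1, so each complex ion is 1−.
Ligand charges: 2×isothiocyanato (-1 each), 2×fluoro (-1 each), 1×glycinato (-1 each); total -5. So Ir + (-5) = 1−, giving Ir = +4.
Ligands are named alphabetically: fluoro before glycinato before isothiocyanato.
The complex ion is anionic, so iridium takes the -ate form iridate(IV).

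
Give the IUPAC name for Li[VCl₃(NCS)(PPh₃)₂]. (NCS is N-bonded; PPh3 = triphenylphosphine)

lithium trichloroisothiocyanatobis(triphenylphosphine)vanadate(III)

The 1 lithium counter-ion carries a total charge of +1, so each complex ion is 1−.
Ligand charges: 3×chloro (-1 each), 1×isothiocyanato (-1 each), 2×triphenylphosphine (neutral); total -4. So V + (-4) = 1−, giving V = +3.
Ligands are named alphabetically: chloro before isothiocyanato before triphenylphosphine.
The complex ion is anionic, so vanadium takes the -ate form vanadate(III).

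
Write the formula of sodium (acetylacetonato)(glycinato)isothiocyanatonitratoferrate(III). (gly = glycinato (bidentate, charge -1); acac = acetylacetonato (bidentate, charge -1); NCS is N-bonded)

Ligands: 1 glycinato (gly, -1), 1 acetylacetonato (acac, -1), 1 nitrato (NO3, -1), 1 isothiocyanato (NCS, -1). Ligand charge sum = -4.
Charge balance with sodium (+1) requires 1 complex ion per 1 sodium.

Na[Fe(acac)(gly)(NCS)(NO3)]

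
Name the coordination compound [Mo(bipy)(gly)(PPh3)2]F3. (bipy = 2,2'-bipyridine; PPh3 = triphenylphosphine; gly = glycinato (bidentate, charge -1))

The 3 fluoride counter-ions carry a total charge of -3, so each complex ion is 3+.
Ligand charges: 1×2,2'-bipyridine (neutral), 2×triphenylphosphine (neutral), 1×glycinato (-1 each); total -1. So Mo + (-1) = 3+, giving Mo = +4.
Ligands are named alphabetically: bipyridine before glycinato before triphenylphosphine.

(2,2'-bipyridine)(glycinato)bis(triphenylphosphine)molybdenum(IV) fluoride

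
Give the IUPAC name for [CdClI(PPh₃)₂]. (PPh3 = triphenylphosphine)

chloroiodobis(triphenylphosphine)cadmium(II)

There is no counter-ion, so the complex is neutral overall.
Ligand charges: 1×iodo (-1 each), 1×chloro (-1 each), 2×triphenylphosphine (neutral); total -2. So Cd + (-2) = 0, giving Cd = +2.
Ligands are named alphabetically: chloro before iodo before triphenylphosphine.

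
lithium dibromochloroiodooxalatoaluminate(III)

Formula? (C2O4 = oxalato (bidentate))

Ligands: 1 iodo (I, -1), 1 chloro (Cl, -1), 2 bromo (Br, -1), 1 oxalato (C2O4, -2). Ligand charge sum = -6.
With Al in oxidation state +3, the complex ion is [Al...]^3−.
Charge balance with lithium (+1) requires 1 complex ion per 3 lithium.

Li3[AlBr2(C2O4)ClI]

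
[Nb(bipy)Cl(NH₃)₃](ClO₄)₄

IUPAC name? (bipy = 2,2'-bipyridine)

triammine(2,2'-bipyridine)chloroniobium(V) perchlorate

The 4 perchlorate counter-ions carry a total charge of -4, so each complex ion is 4+.
Ligand charges: 1×2,2'-bipyridine (neutral), 1×chloro (-1 each), 3×ammine (neutral); total -1. So Nb + (-1) = 4+, giving Nb = +5.
Ligands are named alphabetically: ammine before bipyridine before chloro.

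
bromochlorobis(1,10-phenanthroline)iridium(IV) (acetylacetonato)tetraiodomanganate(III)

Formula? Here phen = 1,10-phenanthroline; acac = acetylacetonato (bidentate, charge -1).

[IrBrCl(phen)2][Mn(acac)I4]

Cation [Ir…]: ligand charges -2, Ir(IV) ⇒ ion charge 2+.
Anion [Mn…]: ligand charges -5, Mn(III) ⇒ ion charge 2−.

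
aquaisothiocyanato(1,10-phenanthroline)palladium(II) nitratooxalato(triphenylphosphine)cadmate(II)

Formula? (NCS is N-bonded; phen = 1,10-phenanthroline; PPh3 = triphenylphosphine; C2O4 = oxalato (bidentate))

[Pd(H2O)(NCS)(phen)][Cd(C2O4)(NO3)(PPh3)]

Cation [Pd…]: ligand charges -1, Pd(II) ⇒ ion charge 1+.
Anion [Cd…]: ligand charges -3, Cd(II) ⇒ ion charge 1−.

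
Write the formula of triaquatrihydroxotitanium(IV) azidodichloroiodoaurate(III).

[Ti(H2O)3(OH)3][AuCl2I(N3)]

Cation [Ti…]: ligand charges -3, Ti(IV) ⇒ ion charge 1+.
Anion [Au…]: ligand charges -4, Au(III) ⇒ ion charge 1−.
One 1+ cation balances one 1− anion.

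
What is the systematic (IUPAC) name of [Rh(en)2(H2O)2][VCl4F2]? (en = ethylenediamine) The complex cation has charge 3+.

Both ions are complex: the cation is named first with the plain metal name, the anion second with the -ate form; each ion's ligands are alphabetised independently.
The complex cation is given as 3+; its ligand charges sum to 0, so Rh = +3.
A 1:1 salt means the anion carries the equal and opposite charge, 3−.
Anion: ligand charges sum to -6; for the ion to be 3−, V = +3.

diaquabis(ethylenediamine)rhodium(III) tetrachlorodifluorovanadate(III)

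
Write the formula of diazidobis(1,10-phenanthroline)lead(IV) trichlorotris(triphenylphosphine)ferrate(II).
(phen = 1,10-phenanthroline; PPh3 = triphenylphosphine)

[Pb(N3)2(phen)2][FeCl3(PPh3)3]2

Cation [Pb…]: ligand charges -2, Pb(IV) ⇒ ion charge 2+.
Anion [Fe…]: ligand charges -3, Fe(II) ⇒ ion charge 1−.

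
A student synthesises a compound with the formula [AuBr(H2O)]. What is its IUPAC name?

aquabromogold(I)

There is no counter-ion, so the complex is neutral overall.
Ligand charges: 1×bromo (-1 each), 1×aqua (neutral); total -1. So Au + (-1) = 0, giving Au = +1.
Ligands are named alphabetically: aqua before bromo.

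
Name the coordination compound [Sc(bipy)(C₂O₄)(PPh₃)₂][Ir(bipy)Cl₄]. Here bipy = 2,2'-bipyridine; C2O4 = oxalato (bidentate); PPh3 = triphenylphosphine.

(2,2'-bipyridine)oxalatobis(triphenylphosphine)scandium(III) (2,2'-bipyridine)tetrachloroiridate(III)

Scandium is always +3 in its complexes; the cation's ligand charges sum to -2, so the complex cation is 1+.
A 1:1 salt means the anion carries the equal and opposite charge, 1−.
Anion: ligand charges sum to -4; for the ion to be 1−, Ir = +3.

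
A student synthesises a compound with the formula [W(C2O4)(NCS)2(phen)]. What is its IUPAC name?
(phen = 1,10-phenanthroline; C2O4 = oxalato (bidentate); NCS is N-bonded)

diisothiocyanatooxalato(1,10-phenanthroline)tungsten(IV)

There is no counter-ion, so the complex is neutral overall.
Ligand charges: 1×1,10-phenanthroline (neutral), 1×oxalato (-2 each), 2×isothiocyanato (-1 each); total -4. So W + (-4) = 0, giving W = +4.
Ligands are named alphabetically: isothiocyanato before oxalato before phenanthroline.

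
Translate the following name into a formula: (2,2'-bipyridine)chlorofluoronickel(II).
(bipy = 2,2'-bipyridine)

[Ni(bipy)ClF]

Ligands: 1 chloro (Cl, -1), 1 fluoro (F, -1), 1 2,2'-bipyridine (bipy, neutral). Ligand charge sum = -2.
With Ni in oxidation state +2, the complex ion is [Ni...].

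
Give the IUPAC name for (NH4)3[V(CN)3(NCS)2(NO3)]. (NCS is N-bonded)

ammonium tricyanodiisothiocyanatonitratovanadate(III)

The 3 ammonium counter-ions carry a total charge of +3, so each complex ion is 3−.
Ligand charges: 2×isothiocyanato (-1 each), 1×nitrato (-1 each), 3×cyano (-1 each); total -6. So V + (-6) = 3−, giving V = +3.
Ligands are named alphabetically: cyano before isothiocyanato before nitrato.
The complex ion is anionic, so vanadium takes the -ate form vanadate(III).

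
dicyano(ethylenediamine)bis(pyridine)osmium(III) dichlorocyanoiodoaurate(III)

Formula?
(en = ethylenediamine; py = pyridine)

Cation [Os…]: ligand charges -2, Os(III) ⇒ ion charge 1+.
Anion [Au…]: ligand charges -4, Au(III) ⇒ ion charge 1−.
One 1+ cation balances one 1− anion.

[Os(CN)2(en)(py)2][AuCl2(CN)I]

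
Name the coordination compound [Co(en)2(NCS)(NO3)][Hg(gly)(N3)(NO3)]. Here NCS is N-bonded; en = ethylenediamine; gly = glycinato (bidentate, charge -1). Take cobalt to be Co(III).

bis(ethylenediamine)isothiocyanatonitratocobalt(III) azido(glycinato)nitratomercurate(II)

Both ions are complex: the cation is named first with the plain metal name, the anion second with the -ate form; each ion's ligands are alphabetised independently.
Co is given as +3; the cation's ligand charges sum to -2, so the complex cation is 1+.
A 1:1 salt means the anion carries the equal and opposite charge, 1−.
Anion: ligand charges sum to -3; for the ion to be 1−, Hg = +2.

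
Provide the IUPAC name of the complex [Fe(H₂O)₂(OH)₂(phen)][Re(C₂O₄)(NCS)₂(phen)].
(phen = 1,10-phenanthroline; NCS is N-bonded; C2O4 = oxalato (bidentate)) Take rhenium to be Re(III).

Both ions are complex: the cation is named first with the plain metal name, the anion second with the -ate form; each ion's ligands are alphabetised independently.
Re is given as +3; the anion's ligand charges sum to -4, so the complex anion is 1−.
A 1:1 salt means the cation carries the equal and opposite charge, 1+.
Cation: ligand charges sum to -2; for the ion to be 1+, Fe = +3.

diaquadihydroxo(1,10-phenanthroline)iron(III) diisothiocyanatooxalato(1,10-phenanthroline)rhenate(III)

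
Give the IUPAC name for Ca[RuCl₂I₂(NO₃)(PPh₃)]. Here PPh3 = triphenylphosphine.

The 1 calcium counter-ion carries a total charge of +2, so each complex ion is 2−.
Ligand charges: 2×chloro (-1 each), 1×triphenylphosphine (neutral), 2×iodo (-1 each), 1×nitrato (-1 each); total -5. So Ru + (-5) = 2−, giving Ru = +3.
The complex ion is anionic, so ruthenium takes the -ate form ruthenate(III).

calcium dichlorodiiodonitrato(triphenylphosphine)ruthenate(III)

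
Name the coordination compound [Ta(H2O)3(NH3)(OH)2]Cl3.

amminetriaquadihydroxotantalum(V) chloride

The 3 chloride counter-ions carry a total charge of -3, so each complex ion is 3+.
Ligand charges: 3×aqua (neutral), 1×ammine (neutral), 2×hydroxo (-1 each); total -2. So Ta + (-2) = 3+, giving Ta = +5.
Ligands are named alphabetically: ammine before aqua before hydroxo.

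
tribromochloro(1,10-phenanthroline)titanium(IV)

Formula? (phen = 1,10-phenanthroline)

Ligands: 1 chloro (Cl, -1), 1 1,10-phenanthroline (phen, neutral), 3 bromo (Br, -1). Ligand charge sum = -4.
With Ti in oxidation state +4, the complex ion is [Ti...].

[TiBr3Cl(phen)]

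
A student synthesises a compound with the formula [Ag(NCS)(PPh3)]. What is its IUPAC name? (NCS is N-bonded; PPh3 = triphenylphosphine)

isothiocyanato(triphenylphosphine)silver(I)

There is no counter-ion, so the complex is neutral overall.
Ligand charges: 1×isothiocyanato (-1 each), 1×triphenylphosphine (neutral); total -1. So Ag + (-1) = 0, giving Ag = +1.
Ligands are named alphabetically: isothiocyanato before triphenylphosphine.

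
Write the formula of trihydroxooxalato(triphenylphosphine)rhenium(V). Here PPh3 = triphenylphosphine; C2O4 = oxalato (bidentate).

[Re(C2O4)(OH)3(PPh3)]

Ligands: 1 triphenylphosphine (PPh3, neutral), 3 hydroxo (OH, -1), 1 oxalato (C2O4, -2). Ligand charge sum = -5.
With Re in oxidation state +5, the complex ion is [Re...].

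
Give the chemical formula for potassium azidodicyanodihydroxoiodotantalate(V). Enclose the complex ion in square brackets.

K[Ta(CN)2I(N3)(OH)2]

Ligands: 2 cyano (CN, -1), 1 iodo (I, -1), 2 hydroxo (OH, -1), 1 azido (N3, -1). Ligand charge sum = -6.
With Ta in oxidation state +5, the complex ion is [Ta...]^1−.
Charge balance with potassium (+1) requires 1 complex ion per 1 potassium.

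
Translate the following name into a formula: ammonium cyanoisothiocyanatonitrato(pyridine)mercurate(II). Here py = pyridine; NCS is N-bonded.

Ligands: 1 pyridine (py, neutral), 1 cyano (CN, -1), 1 isothiocyanato (NCS, -1), 1 nitrato (NO3, -1). Ligand charge sum = -3.
Charge balance with ammonium (+1) requires 1 complex ion per 1 ammonium.

NH4[Hg(CN)(NCS)(NO3)(py)]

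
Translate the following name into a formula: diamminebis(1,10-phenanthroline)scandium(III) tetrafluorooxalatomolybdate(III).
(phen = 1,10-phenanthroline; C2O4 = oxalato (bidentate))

[Sc(NH3)2(phen)2][Mo(C2O4)F4]

Cation [Sc…]: ligand charges 0, Sc(III) ⇒ ion charge 3+.
Anion [Mo…]: ligand charges -6, Mo(III) ⇒ ion charge 3−.
One 3+ cation balances one 3− anion.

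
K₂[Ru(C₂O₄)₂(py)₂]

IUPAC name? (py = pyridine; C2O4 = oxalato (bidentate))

potassium dioxalatobis(pyridine)ruthenate(II)

The 2 potassium counter-ions carry a total charge of +2, so each complex ion is 2−.
Ligand charges: 2×pyridine (neutral), 2×oxalato (-2 each); total -4. So Ru + (-4) = 2−, giving Ru = +2.
Ligands are named alphabetically: oxalato before pyridine.
The complex ion is anionic, so ruthenium takes the -ate form ruthenate(II).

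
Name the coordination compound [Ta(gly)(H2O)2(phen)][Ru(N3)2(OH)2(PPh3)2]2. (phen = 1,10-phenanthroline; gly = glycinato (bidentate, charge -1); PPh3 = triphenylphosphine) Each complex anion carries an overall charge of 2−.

diaqua(glycinato)(1,10-phenanthroline)tantalum(V) diazidodihydroxobis(triphenylphosphine)ruthenate(II)

Both ions are complex: the cation is named first with the plain metal name, the anion second with the -ate form; each ion's ligands are alphabetised independently.
The complex anion is given as 2−; its ligand charges sum to -4, so Ru = +2.
With 2 anions per cation, the cation must be 2×2 = 4+.
Cation: ligand charges sum to -1; for the ion to be 4+, Ta = +5.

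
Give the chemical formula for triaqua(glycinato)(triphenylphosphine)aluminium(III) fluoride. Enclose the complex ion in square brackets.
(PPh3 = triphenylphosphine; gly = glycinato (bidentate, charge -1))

Ligands: 1 triphenylphosphine (PPh3, neutral), 1 glycinato (gly, -1), 3 aqua (H2O, neutral). Ligand charge sum = -1.
Charge balance with fluoride (-1) requires 1 complex ion per 2 fluoride.

[Al(gly)(H2O)3(PPh3)]F2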